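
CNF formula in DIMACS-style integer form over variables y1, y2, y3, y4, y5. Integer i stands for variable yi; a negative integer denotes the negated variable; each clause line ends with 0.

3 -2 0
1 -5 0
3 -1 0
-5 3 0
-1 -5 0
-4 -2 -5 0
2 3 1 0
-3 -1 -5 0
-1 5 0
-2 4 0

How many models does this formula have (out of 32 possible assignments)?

3

The models are:
  y1=0 y2=0 y3=1 y4=0 y5=0
  y1=0 y2=0 y3=1 y4=1 y5=0
  y1=0 y2=1 y3=1 y4=1 y5=0
Count: 3.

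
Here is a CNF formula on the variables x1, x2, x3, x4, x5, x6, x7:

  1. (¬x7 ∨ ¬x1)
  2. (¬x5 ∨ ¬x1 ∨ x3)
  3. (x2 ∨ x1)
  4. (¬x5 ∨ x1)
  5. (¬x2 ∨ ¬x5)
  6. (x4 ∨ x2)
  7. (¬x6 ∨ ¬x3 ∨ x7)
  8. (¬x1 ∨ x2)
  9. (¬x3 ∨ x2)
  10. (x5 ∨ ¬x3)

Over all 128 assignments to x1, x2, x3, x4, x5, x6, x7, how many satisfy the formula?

Split on x1, then x2.
  x1=T, x2=T: remaining (x3,x4,x5,x6,x7) ∈ {(F,F,F,F,F); (F,F,F,T,F); (F,T,F,F,F); (F,T,F,T,F)} — 4.
  x1=T, x2=F: a clause becomes empty — 0.
  x1=F, x2=T: forces x3=F; x5=F; x4, x6, x7 free → 2^3 = 8.
  x1=F, x2=F: a clause becomes empty — 0.
Total: 4 + 0 + 8 + 0 = 12.

12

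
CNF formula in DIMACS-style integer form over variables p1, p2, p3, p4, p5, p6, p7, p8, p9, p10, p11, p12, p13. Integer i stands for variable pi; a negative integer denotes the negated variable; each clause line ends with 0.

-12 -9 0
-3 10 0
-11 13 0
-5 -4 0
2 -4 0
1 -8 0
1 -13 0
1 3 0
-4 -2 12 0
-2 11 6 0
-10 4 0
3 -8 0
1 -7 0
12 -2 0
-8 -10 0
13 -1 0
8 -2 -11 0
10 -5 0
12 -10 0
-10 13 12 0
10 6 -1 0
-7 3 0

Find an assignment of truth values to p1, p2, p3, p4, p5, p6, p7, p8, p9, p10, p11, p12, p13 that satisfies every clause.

p1 = 1, p2 = 1, p3 = 1, p4 = 1, p5 = 0, p6 = 1, p7 = 0, p8 = 0, p9 = 0, p10 = 1, p11 = 0, p12 = 1, p13 = 1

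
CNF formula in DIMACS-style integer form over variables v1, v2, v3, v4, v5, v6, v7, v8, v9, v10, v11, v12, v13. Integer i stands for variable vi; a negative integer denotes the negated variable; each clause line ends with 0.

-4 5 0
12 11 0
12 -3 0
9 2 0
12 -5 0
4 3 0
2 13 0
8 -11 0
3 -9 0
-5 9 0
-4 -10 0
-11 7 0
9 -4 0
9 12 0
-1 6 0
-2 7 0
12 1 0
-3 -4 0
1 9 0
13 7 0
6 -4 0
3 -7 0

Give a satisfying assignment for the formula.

v1=0, v2=0, v3=1, v4=0, v5=0, v6=0, v7=1, v8=1, v9=1, v10=1, v11=1, v12=1, v13=1

Check each clause:
  1. (v5 \/ ~v4) — ~v4 is true.
  2. (v12 \/ v11) — v11 is true.
  3. (~v3 \/ v12) — v12 is true.
  4. (v9 \/ v2) — v9 is true.
  5. (v12 \/ ~v5) — ~v5 is true.
  6. (v3 \/ v4) — v3 is true.
  7. (v2 \/ v13) — v13 is true.
  8. (v8 \/ ~v11) — v8 is true.
  9. (v3 \/ ~v9) — v3 is true.
  10. (v9 \/ ~v5) — v9 is true.
  11. (~v4 \/ ~v10) — ~v4 is true.
  12. (v7 \/ ~v11) — v7 is true.
  13. (v9 \/ ~v4) — v9 is true.
  14. (v9 \/ v12) — v9 is true.
  15. (v6 \/ ~v1) — ~v1 is true.
  16. (v7 \/ ~v2) — ~v2 is true.
  17. (v12 \/ v1) — v12 is true.
  18. (~v4 \/ ~v3) — ~v4 is true.
  19. (v9 \/ v1) — v9 is true.
  20. (v13 \/ v7) — v13 is true.
  21. (~v4 \/ v6) — ~v4 is true.
  22. (v3 \/ ~v7) — v3 is true.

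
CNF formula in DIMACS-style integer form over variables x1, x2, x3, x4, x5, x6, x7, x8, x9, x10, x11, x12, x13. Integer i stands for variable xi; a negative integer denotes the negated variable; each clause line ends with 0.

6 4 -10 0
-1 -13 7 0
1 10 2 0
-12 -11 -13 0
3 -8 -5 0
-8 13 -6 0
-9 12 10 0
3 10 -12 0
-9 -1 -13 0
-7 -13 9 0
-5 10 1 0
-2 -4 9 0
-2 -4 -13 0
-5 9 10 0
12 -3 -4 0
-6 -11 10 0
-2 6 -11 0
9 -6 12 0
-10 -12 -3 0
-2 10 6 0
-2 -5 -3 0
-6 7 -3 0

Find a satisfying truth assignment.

Pure literal: x5 appears only negated; assign x5 = False.
Pure literal: x8 appears only negated; assign x8 = False.
Set x1 = True and propagate.
The remaining clauses are satisfied by x2 = True, x3 = False, x4 = False, x6 = True, x7 = True, x9 = True, x10 = True, x11 = False, x12 = False, x13 = False.
Every clause has at least one true literal under this assignment.

x1=T  x2=T  x3=F  x4=F  x5=F  x6=T  x7=T  x8=F  x9=T  x10=T  x11=F  x12=F  x13=F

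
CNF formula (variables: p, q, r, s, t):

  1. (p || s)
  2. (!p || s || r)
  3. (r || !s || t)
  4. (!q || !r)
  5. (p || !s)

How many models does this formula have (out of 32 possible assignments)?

The models are:
  p=1 q=0 r=0 s=1 t=1
  p=1 q=0 r=1 s=0 t=0
  p=1 q=0 r=1 s=0 t=1
  p=1 q=0 r=1 s=1 t=0
  p=1 q=0 r=1 s=1 t=1
  p=1 q=1 r=0 s=1 t=1
Count: 6.

6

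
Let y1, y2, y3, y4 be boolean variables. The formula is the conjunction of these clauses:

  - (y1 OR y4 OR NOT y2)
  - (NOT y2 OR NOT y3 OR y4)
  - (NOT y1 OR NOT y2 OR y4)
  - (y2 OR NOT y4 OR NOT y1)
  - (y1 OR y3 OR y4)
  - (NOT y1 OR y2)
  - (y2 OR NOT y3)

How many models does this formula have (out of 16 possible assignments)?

5

Satisfying assignments:
  y1=F y2=F y3=F y4=T
  y1=F y2=T y3=F y4=T
  y1=F y2=T y3=T y4=T
  y1=T y2=T y3=F y4=T
  y1=T y2=T y3=T y4=T
Count: 5.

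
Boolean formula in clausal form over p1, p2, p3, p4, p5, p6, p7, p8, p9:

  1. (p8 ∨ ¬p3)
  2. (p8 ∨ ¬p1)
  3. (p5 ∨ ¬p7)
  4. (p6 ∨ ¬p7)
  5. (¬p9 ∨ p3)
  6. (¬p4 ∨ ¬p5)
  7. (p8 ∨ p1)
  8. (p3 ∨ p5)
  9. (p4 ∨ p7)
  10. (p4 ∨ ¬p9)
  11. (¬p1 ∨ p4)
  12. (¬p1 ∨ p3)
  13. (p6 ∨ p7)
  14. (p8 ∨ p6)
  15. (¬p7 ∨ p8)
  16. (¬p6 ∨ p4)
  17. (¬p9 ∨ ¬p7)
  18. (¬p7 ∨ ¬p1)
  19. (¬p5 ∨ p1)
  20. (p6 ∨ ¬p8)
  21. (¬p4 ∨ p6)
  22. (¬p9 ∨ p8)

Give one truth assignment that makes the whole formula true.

p1 = T, p2 = F, p3 = T, p4 = T, p5 = F, p6 = T, p7 = F, p8 = T, p9 = F

Check each clause:
  1. (¬p3 ∨ p8) — p8 is true.
  2. (p8 ∨ ¬p1) — p8 is true.
  3. (p5 ∨ ¬p7) — ¬p7 is true.
  4. (¬p7 ∨ p6) — ¬p7 is true.
  5. (¬p9 ∨ p3) — p3 is true.
  6. (¬p4 ∨ ¬p5) — ¬p5 is true.
  7. (p1 ∨ p8) — p8 is true.
  8. (p5 ∨ p3) — p3 is true.
  9. (p4 ∨ p7) — p4 is true.
  10. (¬p9 ∨ p4) — p4 is true.
  11. (p4 ∨ ¬p1) — p4 is true.
  12. (¬p1 ∨ p3) — p3 is true.
  13. (p6 ∨ p7) — p6 is true.
  14. (p6 ∨ p8) — p8 is true.
  15. (¬p7 ∨ p8) — p8 is true.
  16. (¬p6 ∨ p4) — p4 is true.
  17. (¬p7 ∨ ¬p9) — ¬p7 is true.
  18. (¬p1 ∨ ¬p7) — ¬p7 is true.
  19. (p1 ∨ ¬p5) — p1 is true.
  20. (¬p8 ∨ p6) — p6 is true.
  21. (p6 ∨ ¬p4) — p6 is true.
  22. (¬p9 ∨ p8) — p8 is true.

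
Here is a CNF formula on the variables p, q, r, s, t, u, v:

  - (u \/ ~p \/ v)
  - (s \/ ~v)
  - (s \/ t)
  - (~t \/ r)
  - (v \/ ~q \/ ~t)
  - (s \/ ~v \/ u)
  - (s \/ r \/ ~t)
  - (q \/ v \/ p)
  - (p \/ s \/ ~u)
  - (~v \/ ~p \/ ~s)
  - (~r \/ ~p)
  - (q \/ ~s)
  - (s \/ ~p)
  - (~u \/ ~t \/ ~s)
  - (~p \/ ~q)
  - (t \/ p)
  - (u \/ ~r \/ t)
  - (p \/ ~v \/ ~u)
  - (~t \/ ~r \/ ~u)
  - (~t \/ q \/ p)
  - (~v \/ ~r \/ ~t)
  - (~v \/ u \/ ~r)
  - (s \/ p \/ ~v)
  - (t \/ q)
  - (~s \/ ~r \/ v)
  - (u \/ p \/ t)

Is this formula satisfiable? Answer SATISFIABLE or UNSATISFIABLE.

UNSATISFIABLE

p = True:
  propagation gives r=False, t=False, s=True, v=False; an empty clause results — contradiction.
p = False:
  propagation gives t=True, r=True, u=False, q=True; an empty clause results — contradiction.
Every branch closes, so no satisfying assignment exists.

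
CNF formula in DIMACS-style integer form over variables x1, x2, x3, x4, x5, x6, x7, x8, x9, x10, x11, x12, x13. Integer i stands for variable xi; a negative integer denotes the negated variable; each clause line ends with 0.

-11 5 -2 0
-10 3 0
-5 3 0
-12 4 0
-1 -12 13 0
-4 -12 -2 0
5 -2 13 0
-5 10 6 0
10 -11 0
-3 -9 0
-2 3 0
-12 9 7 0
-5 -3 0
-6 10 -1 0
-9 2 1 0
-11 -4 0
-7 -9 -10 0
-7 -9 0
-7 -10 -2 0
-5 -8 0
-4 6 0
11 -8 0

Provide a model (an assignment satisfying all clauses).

x1=False, x2=False, x3=True, x4=False, x5=False, x6=False, x7=False, x8=False, x9=False, x10=True, x11=True, x12=False, x13=False

x8 occurs only negated in the remaining clauses — set x8 = False.
Pure literal: x12 appears only negated; assign x12 = False.
Try x1 = False.
For the remaining variables, x2 = False, x3 = True, x4 = False, x5 = False, x6 = False, x7 = False, x9 = False, x10 = True, x11 = True, x13 = False works.
Check each clause:
  1. (~x11 | ~x2 | x5) — ~x2 is true.
  2. (~x10 | x3) — x3 is true.
  3. (x3 | ~x5) — x3 is true.
  4. (~x12 | x4) — ~x12 is true.
  5. (~x12 | x13 | ~x1) — ~x12 is true.
  6. (~x2 | ~x12 | ~x4) — ~x12 is true.
  7. (x13 | x5 | ~x2) — ~x2 is true.
  8. (~x5 | x10 | x6) — x10 is true.
  9. (x10 | ~x11) — x10 is true.
  10. (~x9 | ~x3) — ~x9 is true.
  11. (x3 | ~x2) — x3 is true.
  12. (~x12 | x9 | x7) — ~x12 is true.
  13. (~x3 | ~x5) — ~x5 is true.
  14. (~x6 | ~x1 | x10) — ~x6 is true.
  15. (~x9 | x2 | x1) — ~x9 is true.
  16. (~x11 | ~x4) — ~x4 is true.
  17. (~x9 | ~x10 | ~x7) — ~x7 is true.
  18. (~x9 | ~x7) — ~x7 is true.
  19. (~x7 | ~x2 | ~x10) — ~x7 is true.
  20. (~x5 | ~x8) — ~x8 is true.
  21. (x6 | ~x4) — ~x4 is true.
  22. (~x8 | x11) — ~x8 is true.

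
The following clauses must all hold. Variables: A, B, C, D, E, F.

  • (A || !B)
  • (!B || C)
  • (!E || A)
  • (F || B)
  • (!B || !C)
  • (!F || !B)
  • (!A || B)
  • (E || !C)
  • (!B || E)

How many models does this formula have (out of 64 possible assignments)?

Satisfying assignments:
  A=0 B=0 C=0 D=0 E=0 F=1
  A=0 B=0 C=0 D=1 E=0 F=1
That's 2 in total.

2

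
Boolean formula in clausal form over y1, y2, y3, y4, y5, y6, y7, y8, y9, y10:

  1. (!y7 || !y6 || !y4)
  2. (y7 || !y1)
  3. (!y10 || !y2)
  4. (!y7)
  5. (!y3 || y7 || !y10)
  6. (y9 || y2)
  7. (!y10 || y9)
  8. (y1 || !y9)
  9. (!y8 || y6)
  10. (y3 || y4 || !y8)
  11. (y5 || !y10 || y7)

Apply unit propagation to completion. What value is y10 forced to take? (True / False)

False

(!y7) is a unit clause: y7 = False.
In (!y1 || y7), y7 is now false; !y1 must hold, so y1 = False.
(!y9 || y1) with y1 = False leaves only !y9, so y9 = False.
(y9 || y2): since y9 = False, the clause reduces to (y2). y2 = True.
From (!y10 || !y2) and y2 = True: y10 = False.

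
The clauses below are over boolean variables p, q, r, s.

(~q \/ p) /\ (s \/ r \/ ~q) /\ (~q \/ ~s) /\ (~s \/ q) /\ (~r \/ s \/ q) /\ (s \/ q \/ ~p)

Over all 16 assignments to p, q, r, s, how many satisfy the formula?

The models are:
  p=F q=F r=F s=F
  p=T q=T r=T s=F
Count: 2.

2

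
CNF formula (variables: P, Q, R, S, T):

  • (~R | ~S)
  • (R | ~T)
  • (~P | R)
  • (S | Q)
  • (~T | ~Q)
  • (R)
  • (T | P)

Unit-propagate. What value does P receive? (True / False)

(R) is a unit clause: R = True.
From (~S | ~R) and R = True: S = False.
(S | Q): since S = False, the clause reduces to (Q). Q = True.
From (~Q | ~T) and Q = True: T = False.
(T | P) with T = False leaves only P, so P = True.

True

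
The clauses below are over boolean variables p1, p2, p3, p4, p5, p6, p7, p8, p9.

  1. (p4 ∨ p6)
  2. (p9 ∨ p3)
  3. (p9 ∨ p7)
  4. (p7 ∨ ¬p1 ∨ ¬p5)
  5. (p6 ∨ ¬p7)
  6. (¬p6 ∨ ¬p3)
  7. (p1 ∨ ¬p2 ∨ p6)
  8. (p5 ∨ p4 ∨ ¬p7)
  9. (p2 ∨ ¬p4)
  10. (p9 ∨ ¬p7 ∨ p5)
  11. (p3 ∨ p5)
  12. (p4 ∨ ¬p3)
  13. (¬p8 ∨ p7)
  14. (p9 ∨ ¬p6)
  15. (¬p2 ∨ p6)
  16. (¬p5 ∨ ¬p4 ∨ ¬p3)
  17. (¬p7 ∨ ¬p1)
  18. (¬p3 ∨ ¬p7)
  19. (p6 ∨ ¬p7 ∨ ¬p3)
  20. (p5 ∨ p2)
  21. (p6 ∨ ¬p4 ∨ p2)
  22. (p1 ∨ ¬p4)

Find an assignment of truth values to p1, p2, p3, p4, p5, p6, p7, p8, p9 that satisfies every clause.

p1=False, p2=True, p3=False, p4=False, p5=True, p6=True, p7=False, p8=False, p9=True

p8 occurs only negated in the remaining clauses — set p8 = False.
p9 occurs only positively in the remaining clauses — set p9 = True.
Set p1 = False and propagate.
  then p4 is forced to False.
  then p6 is forced to True.
  then p3 is forced to False.
  then p5 is forced to True.
p2, p7 are now unconstrained; take p2 = True, p7 = False.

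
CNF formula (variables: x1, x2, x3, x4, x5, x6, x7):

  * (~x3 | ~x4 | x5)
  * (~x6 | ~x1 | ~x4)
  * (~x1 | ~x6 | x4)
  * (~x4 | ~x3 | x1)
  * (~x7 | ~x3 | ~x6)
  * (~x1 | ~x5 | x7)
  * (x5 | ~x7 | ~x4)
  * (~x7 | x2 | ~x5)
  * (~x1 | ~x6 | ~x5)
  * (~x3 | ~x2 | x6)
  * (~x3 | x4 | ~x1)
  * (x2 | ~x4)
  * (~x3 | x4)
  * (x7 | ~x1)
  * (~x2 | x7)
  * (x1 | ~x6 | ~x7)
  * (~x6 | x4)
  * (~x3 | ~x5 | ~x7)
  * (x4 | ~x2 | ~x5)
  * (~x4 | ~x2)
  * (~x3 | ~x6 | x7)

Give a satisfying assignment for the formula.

x3 occurs only negated in the remaining clauses — set x3 = False.
Set x1 = True and propagate.
  then x7 is forced to True.
For the remaining variables, x2 = True, x4 = False, x5 = False, x6 = False works.

x1 = 1, x2 = 1, x3 = 0, x4 = 0, x5 = 0, x6 = 0, x7 = 1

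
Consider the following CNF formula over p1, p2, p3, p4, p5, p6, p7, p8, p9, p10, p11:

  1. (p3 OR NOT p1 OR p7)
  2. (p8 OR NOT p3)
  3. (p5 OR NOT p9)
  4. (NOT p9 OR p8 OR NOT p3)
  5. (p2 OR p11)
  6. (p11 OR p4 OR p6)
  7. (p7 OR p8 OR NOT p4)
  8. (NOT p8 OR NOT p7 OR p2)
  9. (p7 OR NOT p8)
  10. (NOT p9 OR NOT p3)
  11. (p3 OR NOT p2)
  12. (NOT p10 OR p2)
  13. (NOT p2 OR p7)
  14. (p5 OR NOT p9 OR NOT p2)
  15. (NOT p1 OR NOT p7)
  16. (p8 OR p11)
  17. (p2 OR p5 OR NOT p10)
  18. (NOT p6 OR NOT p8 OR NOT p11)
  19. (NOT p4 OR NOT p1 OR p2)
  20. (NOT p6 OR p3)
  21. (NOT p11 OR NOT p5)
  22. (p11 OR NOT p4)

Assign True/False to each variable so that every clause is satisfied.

p1=False  p2=True  p3=True  p4=False  p5=False  p6=False  p7=True  p8=True  p9=False  p10=True  p11=True

Pure literal: p1 appears only negated; assign p1 = False.
Pure literal: p9 appears only negated; assign p9 = False.
Try p2 = True.
  then p3 is forced to True.
  then p8 is forced to True.
  then p7 is forced to True.
The remaining clauses are satisfied by p4 = False, p5 = False, p6 = False, p10 = True, p11 = True.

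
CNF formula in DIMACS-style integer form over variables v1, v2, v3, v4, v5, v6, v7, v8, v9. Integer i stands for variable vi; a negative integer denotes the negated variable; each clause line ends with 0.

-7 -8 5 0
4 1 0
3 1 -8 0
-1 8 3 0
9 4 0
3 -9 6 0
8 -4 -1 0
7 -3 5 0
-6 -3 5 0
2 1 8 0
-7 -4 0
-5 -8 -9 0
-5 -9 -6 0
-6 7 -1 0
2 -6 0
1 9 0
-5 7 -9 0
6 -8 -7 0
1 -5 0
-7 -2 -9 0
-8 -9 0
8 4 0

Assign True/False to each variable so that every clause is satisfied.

Try v1 = True.
Try v2 = True.
The remaining clauses are satisfied by v3 = False, v4 = True, v5 = True, v6 = False, v7 = False, v8 = True, v9 = False.

v1 = T, v2 = T, v3 = F, v4 = T, v5 = T, v6 = F, v7 = F, v8 = T, v9 = F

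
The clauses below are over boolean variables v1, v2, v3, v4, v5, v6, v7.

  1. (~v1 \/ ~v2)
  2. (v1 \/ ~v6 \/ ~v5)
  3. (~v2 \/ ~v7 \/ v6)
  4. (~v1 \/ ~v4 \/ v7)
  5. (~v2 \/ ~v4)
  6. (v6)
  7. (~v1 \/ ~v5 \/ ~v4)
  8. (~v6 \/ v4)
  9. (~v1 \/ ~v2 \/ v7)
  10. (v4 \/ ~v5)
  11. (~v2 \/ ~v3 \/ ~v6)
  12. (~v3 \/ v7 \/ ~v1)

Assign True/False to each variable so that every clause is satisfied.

(v6) is a unit clause, so v6 = True.
(v4) is a unit clause, so v4 = True.
Unit propagation: (~v2) forces v2 = False.
v3 occurs only negated in the remaining clauses — set v3 = False.
Pure literal: v5 appears only negated; assign v5 = False.
Branch on v1: take v1 = True.
  then v7 is forced to True.
Every clause has at least one true literal under this assignment.

v1 = T, v2 = F, v3 = F, v4 = T, v5 = F, v6 = T, v7 = T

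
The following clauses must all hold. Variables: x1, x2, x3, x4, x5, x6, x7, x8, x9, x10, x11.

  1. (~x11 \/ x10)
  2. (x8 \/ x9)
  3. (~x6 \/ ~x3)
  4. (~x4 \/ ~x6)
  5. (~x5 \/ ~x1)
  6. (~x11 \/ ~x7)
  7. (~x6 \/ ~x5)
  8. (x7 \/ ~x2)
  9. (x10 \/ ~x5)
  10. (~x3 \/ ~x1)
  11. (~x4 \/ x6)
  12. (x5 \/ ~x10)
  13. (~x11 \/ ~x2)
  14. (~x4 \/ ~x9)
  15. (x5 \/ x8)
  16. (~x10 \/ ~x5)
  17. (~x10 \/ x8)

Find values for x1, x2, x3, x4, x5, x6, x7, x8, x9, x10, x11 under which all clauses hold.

x1=True, x2=False, x3=False, x4=False, x5=False, x6=True, x7=False, x8=True, x9=False, x10=False, x11=False

Check each clause:
  1. (~x11 \/ x10) — ~x11 is true.
  2. (x8 \/ x9) — x8 is true.
  3. (~x3 \/ ~x6) — ~x3 is true.
  4. (~x4 \/ ~x6) — ~x4 is true.
  5. (~x1 \/ ~x5) — ~x5 is true.
  6. (~x11 \/ ~x7) — ~x7 is true.
  7. (~x5 \/ ~x6) — ~x5 is true.
  8. (x7 \/ ~x2) — ~x2 is true.
  9. (~x5 \/ x10) — ~x5 is true.
  10. (~x3 \/ ~x1) — ~x3 is true.
  11. (~x4 \/ x6) — ~x4 is true.
  12. (~x10 \/ x5) — ~x10 is true.
  13. (~x11 \/ ~x2) — ~x11 is true.
  14. (~x9 \/ ~x4) — ~x4 is true.
  15. (x5 \/ x8) — x8 is true.
  16. (~x5 \/ ~x10) — ~x5 is true.
  17. (x8 \/ ~x10) — x8 is true.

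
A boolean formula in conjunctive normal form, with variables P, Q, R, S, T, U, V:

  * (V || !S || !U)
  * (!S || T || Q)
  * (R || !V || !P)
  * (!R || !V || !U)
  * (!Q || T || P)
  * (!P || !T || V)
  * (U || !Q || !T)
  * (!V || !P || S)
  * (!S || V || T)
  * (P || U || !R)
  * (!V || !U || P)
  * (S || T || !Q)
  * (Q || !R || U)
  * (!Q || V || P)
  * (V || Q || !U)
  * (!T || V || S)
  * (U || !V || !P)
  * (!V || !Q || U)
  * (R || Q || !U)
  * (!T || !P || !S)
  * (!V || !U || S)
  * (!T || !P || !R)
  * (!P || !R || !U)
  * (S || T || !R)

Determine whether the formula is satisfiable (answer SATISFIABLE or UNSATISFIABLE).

SATISFIABLE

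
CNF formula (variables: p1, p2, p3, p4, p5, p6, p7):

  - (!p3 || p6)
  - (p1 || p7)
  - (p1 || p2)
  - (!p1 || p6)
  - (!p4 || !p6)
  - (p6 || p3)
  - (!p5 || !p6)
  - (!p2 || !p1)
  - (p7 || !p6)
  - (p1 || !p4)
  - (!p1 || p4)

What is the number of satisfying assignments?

Satisfying assignments:
  p1=F p2=T p3=F p4=F p5=F p6=T p7=T
  p1=F p2=T p3=T p4=F p5=F p6=T p7=T
That's 2 in total.

2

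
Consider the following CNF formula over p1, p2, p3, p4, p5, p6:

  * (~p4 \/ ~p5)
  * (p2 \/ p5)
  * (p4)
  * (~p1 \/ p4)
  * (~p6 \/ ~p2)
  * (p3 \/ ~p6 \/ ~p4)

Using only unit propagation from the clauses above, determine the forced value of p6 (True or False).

(p4) is a unit clause: p4 = True.
(~p5 \/ ~p4) with p4 = True leaves only ~p5, so p5 = False.
In (p2 \/ p5), p5 is now false; p2 must hold, so p2 = True.
In (~p2 \/ ~p6), ~p2 is now false; ~p6 must hold, so p6 = False.

False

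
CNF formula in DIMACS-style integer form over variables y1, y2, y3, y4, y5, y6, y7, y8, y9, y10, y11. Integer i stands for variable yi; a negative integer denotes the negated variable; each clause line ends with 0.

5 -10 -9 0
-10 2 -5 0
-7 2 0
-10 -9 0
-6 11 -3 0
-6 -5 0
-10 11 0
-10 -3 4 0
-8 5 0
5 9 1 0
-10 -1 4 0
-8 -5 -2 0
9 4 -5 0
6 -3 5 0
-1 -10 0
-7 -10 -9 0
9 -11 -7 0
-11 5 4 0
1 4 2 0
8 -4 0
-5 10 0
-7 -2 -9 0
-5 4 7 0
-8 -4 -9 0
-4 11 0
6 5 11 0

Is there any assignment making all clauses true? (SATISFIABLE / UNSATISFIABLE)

SATISFIABLE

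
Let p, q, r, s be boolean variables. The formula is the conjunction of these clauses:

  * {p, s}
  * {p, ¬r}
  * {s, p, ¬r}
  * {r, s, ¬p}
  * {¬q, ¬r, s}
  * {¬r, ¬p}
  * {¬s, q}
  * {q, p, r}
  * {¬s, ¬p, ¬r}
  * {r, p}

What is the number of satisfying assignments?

Satisfying assignments:
  p=T q=T r=F s=T
Count: 1.

1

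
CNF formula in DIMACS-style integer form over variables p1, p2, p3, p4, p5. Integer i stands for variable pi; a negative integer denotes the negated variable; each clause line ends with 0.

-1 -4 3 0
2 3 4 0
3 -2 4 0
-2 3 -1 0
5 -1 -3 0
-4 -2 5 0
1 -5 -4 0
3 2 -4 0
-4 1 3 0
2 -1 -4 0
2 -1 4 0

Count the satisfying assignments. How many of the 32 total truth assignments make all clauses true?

The models are:
  p1=F p2=F p3=T p4=F p5=F
  p1=F p2=F p3=T p4=F p5=T
  p1=F p2=F p3=T p4=T p5=F
  p1=F p2=T p3=T p4=F p5=F
  p1=F p2=T p3=T p4=F p5=T
  p1=T p2=T p3=T p4=F p5=T
  p1=T p2=T p3=T p4=T p5=T
That's 7 in total.

7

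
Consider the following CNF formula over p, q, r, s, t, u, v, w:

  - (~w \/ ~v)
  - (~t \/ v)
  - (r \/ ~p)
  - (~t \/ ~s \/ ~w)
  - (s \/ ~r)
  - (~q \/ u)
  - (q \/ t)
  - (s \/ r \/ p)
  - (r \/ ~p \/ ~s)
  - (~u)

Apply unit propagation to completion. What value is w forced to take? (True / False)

False

(~u) stands alone — u = False.
(u \/ ~q) with u = False leaves only ~q, so q = False.
From (q \/ t) and q = False: t = True.
From (~t \/ v) and t = True: v = True.
(~v \/ ~w): since v = True, the clause reduces to (~w). w = False.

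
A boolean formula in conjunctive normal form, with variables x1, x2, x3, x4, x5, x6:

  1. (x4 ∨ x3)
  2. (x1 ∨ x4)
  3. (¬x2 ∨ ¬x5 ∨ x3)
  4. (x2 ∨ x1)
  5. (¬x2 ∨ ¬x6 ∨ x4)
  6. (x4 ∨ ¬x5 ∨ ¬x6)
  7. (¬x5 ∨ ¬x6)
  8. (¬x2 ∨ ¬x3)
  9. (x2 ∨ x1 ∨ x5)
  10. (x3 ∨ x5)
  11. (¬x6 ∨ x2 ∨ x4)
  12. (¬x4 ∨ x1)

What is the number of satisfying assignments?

6

Satisfying assignments:
  x1=T x2=F x3=F x4=T x5=T x6=F
  x1=T x2=F x3=T x4=F x5=F x6=F
  x1=T x2=F x3=T x4=F x5=T x6=F
  x1=T x2=F x3=T x4=T x5=F x6=F
  x1=T x2=F x3=T x4=T x5=F x6=T
  x1=T x2=F x3=T x4=T x5=T x6=F
Count: 6.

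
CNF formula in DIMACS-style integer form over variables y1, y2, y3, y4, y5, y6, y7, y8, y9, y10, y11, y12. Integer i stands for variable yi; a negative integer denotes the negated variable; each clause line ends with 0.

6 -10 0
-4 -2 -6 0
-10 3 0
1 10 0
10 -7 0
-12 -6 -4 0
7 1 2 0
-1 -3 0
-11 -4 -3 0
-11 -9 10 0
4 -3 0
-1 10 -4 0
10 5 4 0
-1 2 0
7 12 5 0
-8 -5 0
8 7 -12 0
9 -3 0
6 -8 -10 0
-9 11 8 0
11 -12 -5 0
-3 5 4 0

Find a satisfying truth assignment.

y1=1, y2=1, y3=0, y4=0, y5=1, y6=0, y7=0, y8=0, y9=0, y10=0, y11=0, y12=0

Set y1 = True and propagate.
  then y3 is forced to False.
  then y10 is forced to False.
  then y7 is forced to False.
  then y4 is forced to False.
  then y5 is forced to True.
  then y2 is forced to True.
  then y8 is forced to False.
  then y12 is forced to False.
Set y9 = False and propagate.
y6, y11 are now unconstrained; take y6 = False, y11 = False.
Every clause has at least one true literal under this assignment.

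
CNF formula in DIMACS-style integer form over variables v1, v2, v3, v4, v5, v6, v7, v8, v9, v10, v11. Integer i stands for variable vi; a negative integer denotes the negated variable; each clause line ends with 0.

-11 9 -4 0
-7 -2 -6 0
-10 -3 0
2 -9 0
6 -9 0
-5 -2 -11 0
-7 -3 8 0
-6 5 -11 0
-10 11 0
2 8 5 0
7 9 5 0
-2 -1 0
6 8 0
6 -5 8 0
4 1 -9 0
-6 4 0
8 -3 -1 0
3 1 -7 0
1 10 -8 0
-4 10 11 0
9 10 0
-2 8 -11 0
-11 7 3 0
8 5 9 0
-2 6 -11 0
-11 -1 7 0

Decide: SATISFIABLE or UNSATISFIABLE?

SATISFIABLE

Set v1 = True and propagate.
  then v2 is forced to False.
  then v9 is forced to False.
  then v10 is forced to True.
  then v3 is forced to False.
  then v11 is forced to True.
  then v4 is forced to False.
  then v6 is forced to False.
  then v8 is forced to True.
  then v7 is forced to True.
v5 is now unconstrained; take v5 = True.
Every clause has at least one true literal under this assignment.
So v1=T, v2=F, v3=F, v4=F, v5=T, v6=F, v7=T, v8=T, v9=F, v10=T, v11=T is a satisfying assignment.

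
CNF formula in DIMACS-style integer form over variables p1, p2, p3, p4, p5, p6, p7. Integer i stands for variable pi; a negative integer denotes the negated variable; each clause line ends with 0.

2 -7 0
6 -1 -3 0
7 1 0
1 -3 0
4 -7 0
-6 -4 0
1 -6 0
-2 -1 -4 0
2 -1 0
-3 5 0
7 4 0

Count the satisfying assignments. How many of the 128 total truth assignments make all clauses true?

2

The models are:
  p1=F p2=T p3=F p4=T p5=F p6=F p7=T
  p1=F p2=T p3=F p4=T p5=T p6=F p7=T
Count: 2.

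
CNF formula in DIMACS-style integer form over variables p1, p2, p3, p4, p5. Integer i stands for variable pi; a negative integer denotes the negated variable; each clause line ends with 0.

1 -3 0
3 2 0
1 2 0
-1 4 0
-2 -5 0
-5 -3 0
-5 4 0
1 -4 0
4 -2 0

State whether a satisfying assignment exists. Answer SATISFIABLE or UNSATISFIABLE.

SATISFIABLE

p5 occurs only negated in the remaining clauses — set p5 = False.
Set p1 = True and propagate.
  then p4 is forced to True.
Try p2 = True.
p3 is now unconstrained; take p3 = True.
So p1 = T, p2 = T, p3 = T, p4 = T, p5 = F is a satisfying assignment.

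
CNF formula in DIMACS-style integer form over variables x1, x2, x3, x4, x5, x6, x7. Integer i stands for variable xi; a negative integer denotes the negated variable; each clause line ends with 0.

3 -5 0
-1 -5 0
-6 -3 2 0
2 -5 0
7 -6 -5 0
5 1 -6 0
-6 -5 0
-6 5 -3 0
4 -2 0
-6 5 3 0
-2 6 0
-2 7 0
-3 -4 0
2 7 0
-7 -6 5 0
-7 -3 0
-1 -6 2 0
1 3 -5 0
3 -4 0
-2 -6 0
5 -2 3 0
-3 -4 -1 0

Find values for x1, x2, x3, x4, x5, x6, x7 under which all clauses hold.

x1=F  x2=F  x3=F  x4=F  x5=F  x6=F  x7=T

Check each clause:
  1. (~x5 | x3) — ~x5 is true.
  2. (~x5 | ~x1) — ~x5 is true.
  3. (x2 | ~x6 | ~x3) — ~x6 is true.
  4. (~x5 | x2) — ~x5 is true.
  5. (~x6 | x7 | ~x5) — ~x6 is true.
  6. (x1 | ~x6 | x5) — ~x6 is true.
  7. (~x6 | ~x5) — ~x6 is true.
  8. (x5 | ~x3 | ~x6) — ~x6 is true.
  9. (~x2 | x4) — ~x2 is true.
  10. (~x6 | x3 | x5) — ~x6 is true.
  11. (~x2 | x6) — ~x2 is true.
  12. (~x2 | x7) — ~x2 is true.
  13. (~x4 | ~x3) — ~x4 is true.
  14. (x2 | x7) — x7 is true.
  15. (x5 | ~x7 | ~x6) — ~x6 is true.
  16. (~x3 | ~x7) — ~x3 is true.
  17. (x2 | ~x6 | ~x1) — ~x6 is true.
  18. (~x5 | x3 | x1) — ~x5 is true.
  19. (x3 | ~x4) — ~x4 is true.
  20. (~x6 | ~x2) — ~x6 is true.
  21. (x5 | x3 | ~x2) — ~x2 is true.
  22. (~x3 | ~x4 | ~x1) — ~x4 is true.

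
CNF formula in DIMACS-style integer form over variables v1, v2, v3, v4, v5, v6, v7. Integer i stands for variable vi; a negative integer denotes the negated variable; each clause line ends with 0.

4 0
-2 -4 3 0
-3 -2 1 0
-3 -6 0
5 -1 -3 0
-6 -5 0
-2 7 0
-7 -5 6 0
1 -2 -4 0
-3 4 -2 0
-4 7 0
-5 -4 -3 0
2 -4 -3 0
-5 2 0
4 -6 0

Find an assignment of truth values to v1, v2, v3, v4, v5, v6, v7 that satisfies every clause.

(v4) is a unit clause, so v4 = True.
Unit propagation: (v7) forces v7 = True.
Try v1 = True.
Set v2 = False and propagate.
  then v3 is forced to False.
  then v5 is forced to False.
v6 is now unconstrained; take v6 = False.

v1 = 1, v2 = 0, v3 = 0, v4 = 1, v5 = 0, v6 = 0, v7 = 1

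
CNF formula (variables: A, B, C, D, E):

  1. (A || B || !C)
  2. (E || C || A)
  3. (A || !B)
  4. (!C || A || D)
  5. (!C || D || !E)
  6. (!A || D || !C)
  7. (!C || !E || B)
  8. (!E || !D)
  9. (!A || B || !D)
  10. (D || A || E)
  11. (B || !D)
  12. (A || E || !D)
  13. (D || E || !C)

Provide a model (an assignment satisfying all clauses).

A = T, B = T, C = F, D = T, E = F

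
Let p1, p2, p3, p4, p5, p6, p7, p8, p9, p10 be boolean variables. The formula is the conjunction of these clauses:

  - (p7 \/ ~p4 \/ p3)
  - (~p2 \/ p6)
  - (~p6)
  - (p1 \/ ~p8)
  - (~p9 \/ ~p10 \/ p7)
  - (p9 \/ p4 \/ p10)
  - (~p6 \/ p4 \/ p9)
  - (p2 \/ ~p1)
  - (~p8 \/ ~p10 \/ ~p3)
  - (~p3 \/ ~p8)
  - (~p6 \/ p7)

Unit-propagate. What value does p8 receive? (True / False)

(~p6) is a unit clause: p6 = False.
(~p2 \/ p6): since p6 = False, the clause reduces to (~p2). p2 = False.
(p2 \/ ~p1): since p2 = False, the clause reduces to (~p1). p1 = False.
(p1 \/ ~p8) with p1 = False leaves only ~p8, so p8 = False.

False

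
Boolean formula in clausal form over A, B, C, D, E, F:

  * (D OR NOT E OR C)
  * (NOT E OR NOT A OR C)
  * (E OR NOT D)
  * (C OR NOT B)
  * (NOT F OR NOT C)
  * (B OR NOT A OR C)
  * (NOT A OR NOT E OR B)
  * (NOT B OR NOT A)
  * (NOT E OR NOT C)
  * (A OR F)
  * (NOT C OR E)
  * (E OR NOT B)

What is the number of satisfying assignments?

The models are:
  A=0 B=0 C=0 D=0 E=0 F=1
  A=0 B=0 C=0 D=1 E=1 F=1
Count: 2.

2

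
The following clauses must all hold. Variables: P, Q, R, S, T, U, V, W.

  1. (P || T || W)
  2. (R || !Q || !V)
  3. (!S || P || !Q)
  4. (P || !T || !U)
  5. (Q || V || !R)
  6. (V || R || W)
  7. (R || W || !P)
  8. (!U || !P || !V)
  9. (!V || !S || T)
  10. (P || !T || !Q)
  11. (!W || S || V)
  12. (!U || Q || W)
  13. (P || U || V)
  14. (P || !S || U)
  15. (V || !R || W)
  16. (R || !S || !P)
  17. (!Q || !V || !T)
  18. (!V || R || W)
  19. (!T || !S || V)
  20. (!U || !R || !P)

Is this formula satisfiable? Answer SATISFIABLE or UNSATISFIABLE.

Try P = False.
Try Q = False.
Set R = False and propagate.
For the remaining variables, S = False, T = False, U = False, V = True, W = True works.
So P=False, Q=False, R=False, S=False, T=False, U=False, V=True, W=True is a satisfying assignment.

SATISFIABLE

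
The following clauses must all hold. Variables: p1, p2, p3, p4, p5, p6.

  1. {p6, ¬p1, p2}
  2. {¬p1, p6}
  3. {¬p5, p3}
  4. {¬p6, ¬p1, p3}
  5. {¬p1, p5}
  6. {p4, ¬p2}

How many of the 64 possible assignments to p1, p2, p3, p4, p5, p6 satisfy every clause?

Split on p1, then p6.
  p1=T, p6=T: remaining (p2,p3,p4,p5) ∈ {(F,T,F,T); (F,T,T,T); (T,T,T,T)} — 3.
  p1=T, p6=F: a clause becomes empty — 0.
  p1=F, p6=T: 9 of the 16 assignments to (p2,p3,p4,p5) work.
  p1=F, p6=F: 9 of the 16 assignments to (p2,p3,p4,p5) work.
Total: 3 + 0 + 9 + 9 = 21.

21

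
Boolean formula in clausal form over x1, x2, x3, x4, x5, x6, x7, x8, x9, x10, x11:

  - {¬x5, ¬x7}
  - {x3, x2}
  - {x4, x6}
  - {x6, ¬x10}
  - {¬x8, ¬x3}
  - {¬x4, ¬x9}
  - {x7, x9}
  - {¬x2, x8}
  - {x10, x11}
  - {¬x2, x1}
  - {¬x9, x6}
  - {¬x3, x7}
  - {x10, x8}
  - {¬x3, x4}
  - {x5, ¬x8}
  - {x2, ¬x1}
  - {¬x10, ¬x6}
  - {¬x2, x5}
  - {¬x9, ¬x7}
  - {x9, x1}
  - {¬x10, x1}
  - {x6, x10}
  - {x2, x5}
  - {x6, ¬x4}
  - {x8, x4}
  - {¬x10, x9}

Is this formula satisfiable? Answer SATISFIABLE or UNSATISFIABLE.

x11 occurs only positively in the remaining clauses — set x11 = True.
Set x1 = True and propagate.
  then x2 is forced to True.
  then x8 is forced to True.
  then x3 is forced to False.
  then x5 is forced to True.
  then x7 is forced to False.
  then x9 is forced to True.
  then x4 is forced to False.
  then x6 is forced to True.
  then x10 is forced to False.
Every clause has at least one true literal under this assignment.
So x1 = True  x2 = True  x3 = False  x4 = False  x5 = True  x6 = True  x7 = False  x8 = True  x9 = True  x10 = False  x11 = True is a satisfying assignment.

SATISFIABLE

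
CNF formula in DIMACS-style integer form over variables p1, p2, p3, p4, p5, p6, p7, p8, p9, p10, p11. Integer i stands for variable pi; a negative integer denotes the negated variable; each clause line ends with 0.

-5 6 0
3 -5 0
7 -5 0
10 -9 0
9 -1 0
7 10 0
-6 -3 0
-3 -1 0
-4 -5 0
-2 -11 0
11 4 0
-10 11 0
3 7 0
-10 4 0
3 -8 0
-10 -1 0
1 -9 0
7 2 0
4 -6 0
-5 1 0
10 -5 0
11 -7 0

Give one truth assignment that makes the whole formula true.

p1 = 0, p2 = 0, p3 = 0, p4 = 0, p5 = 0, p6 = 0, p7 = 1, p8 = 0, p9 = 0, p10 = 0, p11 = 1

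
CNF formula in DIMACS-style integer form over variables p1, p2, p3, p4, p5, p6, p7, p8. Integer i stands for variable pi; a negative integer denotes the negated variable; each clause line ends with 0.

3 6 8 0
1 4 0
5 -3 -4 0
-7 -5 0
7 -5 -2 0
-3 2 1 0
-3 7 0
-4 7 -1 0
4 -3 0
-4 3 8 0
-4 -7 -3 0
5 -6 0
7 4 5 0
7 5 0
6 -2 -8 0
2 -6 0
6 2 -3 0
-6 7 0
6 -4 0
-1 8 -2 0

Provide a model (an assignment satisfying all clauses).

Set p1 = True and propagate.
Branch on p2: take p2 = False.
  then p6 is forced to False.
  then p3 is forced to False.
  then p8 is forced to True.
  then p4 is forced to False.
The remaining clauses are satisfied by p5 = False, p7 = True.
Every clause has at least one true literal under this assignment.
Check each clause:
  1. {p8, p6, p3} — p8 is true.
  2. {p1, p4} — p1 is true.
  3. {¬p3, ¬p4, p5} — ¬p4 is true.
  4. {¬p7, ¬p5} — ¬p5 is true.
  5. {¬p2, p7, ¬p5} — ¬p5 is true.
  6. {p1, ¬p3, p2} — p1 is true.
  7. {p7, ¬p3} — ¬p3 is true.
  8. {p7, ¬p4, ¬p1} — ¬p4 is true.
  9. {¬p3, p4} — ¬p3 is true.
  10. {p3, p8, ¬p4} — p8 is true.
  11. {¬p7, ¬p4, ¬p3} — ¬p4 is true.
  12. {¬p6, p5} — ¬p6 is true.
  13. {p5, p7, p4} — p7 is true.
  14. {p7, p5} — p7 is true.
  15. {p6, ¬p8, ¬p2} — ¬p2 is true.
  16. {¬p6, p2} — ¬p6 is true.
  17. {¬p3, p6, p2} — ¬p3 is true.
  18. {¬p6, p7} — ¬p6 is true.
  19. {p6, ¬p4} — ¬p4 is true.
  20. {¬p2, ¬p1, p8} — p8 is true.

p1=T  p2=F  p3=F  p4=F  p5=F  p6=F  p7=T  p8=T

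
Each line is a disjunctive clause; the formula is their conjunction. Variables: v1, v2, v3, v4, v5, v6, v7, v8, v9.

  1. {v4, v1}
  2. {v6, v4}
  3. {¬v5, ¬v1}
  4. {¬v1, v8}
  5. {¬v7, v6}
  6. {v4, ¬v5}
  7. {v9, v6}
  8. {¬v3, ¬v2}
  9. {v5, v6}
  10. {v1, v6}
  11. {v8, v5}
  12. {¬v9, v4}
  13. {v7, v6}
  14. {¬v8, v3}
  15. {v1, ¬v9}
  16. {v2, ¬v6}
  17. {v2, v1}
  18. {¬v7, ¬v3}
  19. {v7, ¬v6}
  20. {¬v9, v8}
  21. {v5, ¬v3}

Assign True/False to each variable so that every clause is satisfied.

v1=0, v2=1, v3=0, v4=1, v5=1, v6=1, v7=1, v8=0, v9=0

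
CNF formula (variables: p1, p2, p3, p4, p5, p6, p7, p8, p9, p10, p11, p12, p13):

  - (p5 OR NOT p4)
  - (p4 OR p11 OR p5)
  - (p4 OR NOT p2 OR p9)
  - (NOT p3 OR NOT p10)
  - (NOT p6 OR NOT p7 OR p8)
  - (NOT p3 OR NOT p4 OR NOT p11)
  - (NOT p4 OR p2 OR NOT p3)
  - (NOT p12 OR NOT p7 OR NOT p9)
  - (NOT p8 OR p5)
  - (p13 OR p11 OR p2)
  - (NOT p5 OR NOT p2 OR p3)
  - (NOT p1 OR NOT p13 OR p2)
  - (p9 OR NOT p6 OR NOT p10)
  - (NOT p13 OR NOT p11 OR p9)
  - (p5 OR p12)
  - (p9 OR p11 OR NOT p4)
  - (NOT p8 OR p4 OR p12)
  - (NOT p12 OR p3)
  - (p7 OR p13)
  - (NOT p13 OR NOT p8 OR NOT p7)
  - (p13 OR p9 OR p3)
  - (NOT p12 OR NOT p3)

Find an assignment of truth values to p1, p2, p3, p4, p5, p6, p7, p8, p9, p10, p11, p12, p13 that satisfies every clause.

p1=0  p2=1  p3=1  p4=0  p5=1  p6=0  p7=1  p8=0  p9=1  p10=0  p11=0  p12=0  p13=1

Check each clause:
  1. (NOT p4 OR p5) — NOT p4 is true.
  2. (p11 OR p4 OR p5) — p5 is true.
  3. (p9 OR NOT p2 OR p4) — p9 is true.
  4. (NOT p3 OR NOT p10) — NOT p10 is true.
  5. (p8 OR NOT p7 OR NOT p6) — NOT p6 is true.
  6. (NOT p4 OR NOT p11 OR NOT p3) — NOT p4 is true.
  7. (NOT p3 OR NOT p4 OR p2) — p2 is true.
  8. (NOT p12 OR NOT p9 OR NOT p7) — NOT p12 is true.
  9. (NOT p8 OR p5) — NOT p8 is true.
  10. (p2 OR p11 OR p13) — p2 is true.
  11. (p3 OR NOT p2 OR NOT p5) — p3 is true.
  12. (NOT p13 OR NOT p1 OR p2) — p2 is true.
  13. (NOT p6 OR NOT p10 OR p9) — p9 is true.
  14. (p9 OR NOT p11 OR NOT p13) — p9 is true.
  15. (p12 OR p5) — p5 is true.
  16. (p11 OR NOT p4 OR p9) — p9 is true.
  17. (p12 OR NOT p8 OR p4) — NOT p8 is true.
  18. (NOT p12 OR p3) — p3 is true.
  19. (p13 OR p7) — p13 is true.
  20. (NOT p7 OR NOT p13 OR NOT p8) — NOT p8 is true.
  21. (p9 OR p13 OR p3) — p9 is true.
  22. (NOT p12 OR NOT p3) — NOT p12 is true.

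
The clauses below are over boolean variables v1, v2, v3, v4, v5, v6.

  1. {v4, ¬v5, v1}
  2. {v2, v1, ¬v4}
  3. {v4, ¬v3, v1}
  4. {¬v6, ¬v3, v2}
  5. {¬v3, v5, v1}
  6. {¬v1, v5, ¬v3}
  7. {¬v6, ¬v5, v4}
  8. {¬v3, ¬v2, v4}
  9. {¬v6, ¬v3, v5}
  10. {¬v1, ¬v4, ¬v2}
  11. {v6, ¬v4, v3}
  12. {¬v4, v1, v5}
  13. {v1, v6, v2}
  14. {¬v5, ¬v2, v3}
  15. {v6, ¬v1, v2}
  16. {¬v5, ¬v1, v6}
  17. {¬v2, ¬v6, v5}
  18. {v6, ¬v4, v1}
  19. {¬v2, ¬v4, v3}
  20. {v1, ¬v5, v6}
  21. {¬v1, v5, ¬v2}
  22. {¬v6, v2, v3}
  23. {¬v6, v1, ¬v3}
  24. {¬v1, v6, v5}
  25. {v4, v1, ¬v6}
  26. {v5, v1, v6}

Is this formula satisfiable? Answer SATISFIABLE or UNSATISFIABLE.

UNSATISFIABLE

v1 = True:
  v2 = True:
    propagation gives v4=False, v3=False, v5=False; an empty clause results — contradiction.
  v2 = False:
    propagation gives v6=True, v3=False; an empty clause results — contradiction.
v1 = False:
  v6 = True:
    propagation gives v3=False, v2=True, v5=False; an empty clause results — contradiction.
  v6 = False:
    propagation gives v2=True, v4=False, v5=False; an empty clause results — contradiction.
Every branch closes, so no satisfying assignment exists.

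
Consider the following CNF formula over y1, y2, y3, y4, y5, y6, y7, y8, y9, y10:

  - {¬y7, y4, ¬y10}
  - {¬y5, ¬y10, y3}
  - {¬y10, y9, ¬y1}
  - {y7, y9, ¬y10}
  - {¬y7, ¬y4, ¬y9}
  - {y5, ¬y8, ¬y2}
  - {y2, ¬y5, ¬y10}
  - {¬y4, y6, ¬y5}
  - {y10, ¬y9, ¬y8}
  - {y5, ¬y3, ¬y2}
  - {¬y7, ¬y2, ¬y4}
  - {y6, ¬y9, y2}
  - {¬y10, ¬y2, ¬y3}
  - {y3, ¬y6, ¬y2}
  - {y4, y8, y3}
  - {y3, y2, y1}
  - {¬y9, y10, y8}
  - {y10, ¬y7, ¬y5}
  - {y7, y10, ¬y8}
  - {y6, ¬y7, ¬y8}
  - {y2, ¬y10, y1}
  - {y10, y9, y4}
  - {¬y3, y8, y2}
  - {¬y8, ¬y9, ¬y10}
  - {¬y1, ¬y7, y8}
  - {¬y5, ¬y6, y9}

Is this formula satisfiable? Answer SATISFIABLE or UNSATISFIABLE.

Set y1 = True and propagate.
Try y2 = False.
Try y3 = False.
The remaining clauses are satisfied by y4 = True, y5 = False, y6 = True, y7 = False, y8 = False, y9 = True, y10 = True.
Every clause has at least one true literal under this assignment.
So y1 = T, y2 = F, y3 = F, y4 = T, y5 = F, y6 = T, y7 = F, y8 = F, y9 = T, y10 = T is a satisfying assignment.

SATISFIABLE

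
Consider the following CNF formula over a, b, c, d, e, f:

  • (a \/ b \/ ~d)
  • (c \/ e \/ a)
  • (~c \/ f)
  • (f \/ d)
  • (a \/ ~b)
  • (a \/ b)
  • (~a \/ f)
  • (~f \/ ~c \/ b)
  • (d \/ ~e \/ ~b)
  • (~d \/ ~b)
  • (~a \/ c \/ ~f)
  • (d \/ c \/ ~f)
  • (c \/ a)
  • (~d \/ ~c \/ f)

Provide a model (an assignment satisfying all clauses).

Try a = True.
  then f is forced to True.
  then c is forced to True.
  then b is forced to True.
  then d is forced to False.
  then e is forced to False.
Every clause has at least one true literal under this assignment.

a = T, b = T, c = T, d = F, e = F, f = T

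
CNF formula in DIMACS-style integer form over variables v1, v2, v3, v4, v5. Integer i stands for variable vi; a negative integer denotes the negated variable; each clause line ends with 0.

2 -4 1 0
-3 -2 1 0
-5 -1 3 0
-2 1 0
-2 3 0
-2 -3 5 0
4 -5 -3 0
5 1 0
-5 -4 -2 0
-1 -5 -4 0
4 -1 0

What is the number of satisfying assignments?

3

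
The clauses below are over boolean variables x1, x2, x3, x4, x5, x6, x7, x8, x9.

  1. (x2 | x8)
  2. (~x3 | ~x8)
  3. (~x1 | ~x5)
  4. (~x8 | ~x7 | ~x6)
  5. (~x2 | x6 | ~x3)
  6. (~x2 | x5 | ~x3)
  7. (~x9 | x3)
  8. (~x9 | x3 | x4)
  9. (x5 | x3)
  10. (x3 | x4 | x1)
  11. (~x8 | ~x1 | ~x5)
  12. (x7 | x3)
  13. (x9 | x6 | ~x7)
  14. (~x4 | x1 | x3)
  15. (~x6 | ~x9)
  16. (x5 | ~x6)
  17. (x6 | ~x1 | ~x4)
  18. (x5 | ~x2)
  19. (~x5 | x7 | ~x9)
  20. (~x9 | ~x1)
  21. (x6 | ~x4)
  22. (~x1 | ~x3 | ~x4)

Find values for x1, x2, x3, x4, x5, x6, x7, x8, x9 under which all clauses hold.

x1 = F, x2 = T, x3 = T, x4 = F, x5 = T, x6 = T, x7 = F, x8 = F, x9 = F

Branch on x1: take x1 = False.
Try x2 = True.
  then x5 is forced to True.
Branch on x3: take x3 = True.
  then x8 is forced to False.
  then x6 is forced to True.
  then x9 is forced to False.
x4, x7 are now unconstrained; take x4 = False, x7 = False.
Check each clause:
  1. (x8 | x2) — x2 is true.
  2. (~x3 | ~x8) — ~x8 is true.
  3. (~x1 | ~x5) — ~x1 is true.
  4. (~x8 | ~x6 | ~x7) — ~x8 is true.
  5. (x6 | ~x3 | ~x2) — x6 is true.
  6. (~x2 | x5 | ~x3) — x5 is true.
  7. (x3 | ~x9) — x3 is true.
  8. (~x9 | x4 | x3) — x3 is true.
  9. (x3 | x5) — x3 is true.
  10. (x3 | x4 | x1) — x3 is true.
  11. (~x1 | ~x5 | ~x8) — ~x8 is true.
  12. (x3 | x7) — x3 is true.
  13. (x6 | ~x7 | x9) — ~x7 is true.
  14. (~x4 | x1 | x3) — x3 is true.
  15. (~x6 | ~x9) — ~x9 is true.
  16. (~x6 | x5) — x5 is true.
  17. (~x1 | ~x4 | x6) — ~x4 is true.
  18. (x5 | ~x2) — x5 is true.
  19. (~x9 | ~x5 | x7) — ~x9 is true.
  20. (~x1 | ~x9) — ~x1 is true.
  21. (x6 | ~x4) — ~x4 is true.
  22. (~x4 | ~x1 | ~x3) — ~x4 is true.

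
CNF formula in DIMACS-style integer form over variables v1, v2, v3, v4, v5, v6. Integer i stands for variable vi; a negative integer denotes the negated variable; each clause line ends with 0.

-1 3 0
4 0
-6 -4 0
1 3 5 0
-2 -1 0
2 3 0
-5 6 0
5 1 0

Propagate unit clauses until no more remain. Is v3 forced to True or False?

True

Unit clause (v4) sets v4 = True.
(~v4 | ~v6): since v4 = True, the clause reduces to (~v6). v6 = False.
(~v5 | v6) with v6 = False leaves only ~v5, so v5 = False.
From (v5 | v1) and v5 = False: v1 = True.
In (~v1 | v3), ~v1 is now false; v3 must hold, so v3 = True.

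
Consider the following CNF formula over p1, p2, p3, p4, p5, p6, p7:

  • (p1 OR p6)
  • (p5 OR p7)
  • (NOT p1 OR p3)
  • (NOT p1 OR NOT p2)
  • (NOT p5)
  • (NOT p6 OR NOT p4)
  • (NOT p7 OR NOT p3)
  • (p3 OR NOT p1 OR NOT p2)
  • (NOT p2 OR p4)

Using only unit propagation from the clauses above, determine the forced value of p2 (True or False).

False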